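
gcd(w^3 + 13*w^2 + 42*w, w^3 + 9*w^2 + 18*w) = w^2 + 6*w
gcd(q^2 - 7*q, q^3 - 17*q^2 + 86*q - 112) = q - 7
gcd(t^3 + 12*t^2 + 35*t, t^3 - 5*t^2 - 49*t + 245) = t + 7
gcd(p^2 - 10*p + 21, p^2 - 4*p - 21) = p - 7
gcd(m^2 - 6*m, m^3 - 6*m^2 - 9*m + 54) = m - 6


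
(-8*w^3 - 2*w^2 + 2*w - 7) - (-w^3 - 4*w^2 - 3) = -7*w^3 + 2*w^2 + 2*w - 4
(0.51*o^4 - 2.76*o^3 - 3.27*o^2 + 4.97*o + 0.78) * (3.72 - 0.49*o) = -0.2499*o^5 + 3.2496*o^4 - 8.6649*o^3 - 14.5997*o^2 + 18.1062*o + 2.9016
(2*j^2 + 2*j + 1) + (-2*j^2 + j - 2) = 3*j - 1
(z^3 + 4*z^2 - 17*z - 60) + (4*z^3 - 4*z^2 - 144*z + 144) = 5*z^3 - 161*z + 84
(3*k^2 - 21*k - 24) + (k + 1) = 3*k^2 - 20*k - 23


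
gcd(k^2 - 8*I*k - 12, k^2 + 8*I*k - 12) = 1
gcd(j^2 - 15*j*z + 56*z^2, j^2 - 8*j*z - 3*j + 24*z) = -j + 8*z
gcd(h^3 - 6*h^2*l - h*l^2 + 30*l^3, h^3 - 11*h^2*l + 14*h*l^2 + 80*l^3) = h^2 - 3*h*l - 10*l^2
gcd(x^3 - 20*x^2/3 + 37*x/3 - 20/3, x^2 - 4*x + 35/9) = x - 5/3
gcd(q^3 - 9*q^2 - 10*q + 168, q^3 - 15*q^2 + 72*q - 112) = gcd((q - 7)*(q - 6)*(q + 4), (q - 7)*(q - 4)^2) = q - 7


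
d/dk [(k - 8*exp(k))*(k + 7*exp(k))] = -k*exp(k) + 2*k - 112*exp(2*k) - exp(k)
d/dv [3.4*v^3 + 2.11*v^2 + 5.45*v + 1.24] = 10.2*v^2 + 4.22*v + 5.45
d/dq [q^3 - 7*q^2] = q*(3*q - 14)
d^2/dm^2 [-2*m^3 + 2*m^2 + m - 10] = 4 - 12*m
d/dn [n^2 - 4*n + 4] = 2*n - 4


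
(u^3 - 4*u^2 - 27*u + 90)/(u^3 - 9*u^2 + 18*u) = (u + 5)/u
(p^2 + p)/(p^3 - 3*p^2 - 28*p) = (p + 1)/(p^2 - 3*p - 28)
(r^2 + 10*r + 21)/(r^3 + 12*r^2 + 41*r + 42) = 1/(r + 2)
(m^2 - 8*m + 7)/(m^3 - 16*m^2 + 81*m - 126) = (m - 1)/(m^2 - 9*m + 18)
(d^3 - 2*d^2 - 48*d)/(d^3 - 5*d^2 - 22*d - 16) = d*(d + 6)/(d^2 + 3*d + 2)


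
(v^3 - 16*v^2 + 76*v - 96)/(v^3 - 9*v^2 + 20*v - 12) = (v - 8)/(v - 1)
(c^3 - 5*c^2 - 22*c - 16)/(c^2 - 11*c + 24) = (c^2 + 3*c + 2)/(c - 3)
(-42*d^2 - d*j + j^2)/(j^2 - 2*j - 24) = (42*d^2 + d*j - j^2)/(-j^2 + 2*j + 24)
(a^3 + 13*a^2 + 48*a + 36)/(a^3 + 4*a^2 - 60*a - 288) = (a + 1)/(a - 8)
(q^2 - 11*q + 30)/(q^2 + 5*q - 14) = (q^2 - 11*q + 30)/(q^2 + 5*q - 14)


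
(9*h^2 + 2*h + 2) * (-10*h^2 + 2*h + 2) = -90*h^4 - 2*h^3 + 2*h^2 + 8*h + 4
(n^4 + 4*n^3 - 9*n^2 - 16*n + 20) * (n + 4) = n^5 + 8*n^4 + 7*n^3 - 52*n^2 - 44*n + 80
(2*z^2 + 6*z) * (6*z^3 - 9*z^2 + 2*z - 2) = 12*z^5 + 18*z^4 - 50*z^3 + 8*z^2 - 12*z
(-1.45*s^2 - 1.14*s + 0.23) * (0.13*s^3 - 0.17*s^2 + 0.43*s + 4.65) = -0.1885*s^5 + 0.0983*s^4 - 0.3998*s^3 - 7.2718*s^2 - 5.2021*s + 1.0695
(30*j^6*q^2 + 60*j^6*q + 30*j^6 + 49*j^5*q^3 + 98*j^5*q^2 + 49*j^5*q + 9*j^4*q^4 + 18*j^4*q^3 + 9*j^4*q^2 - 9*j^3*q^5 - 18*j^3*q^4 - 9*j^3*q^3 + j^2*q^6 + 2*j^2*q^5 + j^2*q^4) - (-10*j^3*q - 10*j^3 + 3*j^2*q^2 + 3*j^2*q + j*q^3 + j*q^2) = 30*j^6*q^2 + 60*j^6*q + 30*j^6 + 49*j^5*q^3 + 98*j^5*q^2 + 49*j^5*q + 9*j^4*q^4 + 18*j^4*q^3 + 9*j^4*q^2 - 9*j^3*q^5 - 18*j^3*q^4 - 9*j^3*q^3 + 10*j^3*q + 10*j^3 + j^2*q^6 + 2*j^2*q^5 + j^2*q^4 - 3*j^2*q^2 - 3*j^2*q - j*q^3 - j*q^2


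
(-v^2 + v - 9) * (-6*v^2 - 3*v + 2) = 6*v^4 - 3*v^3 + 49*v^2 + 29*v - 18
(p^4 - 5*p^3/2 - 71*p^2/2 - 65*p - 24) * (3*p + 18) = 3*p^5 + 21*p^4/2 - 303*p^3/2 - 834*p^2 - 1242*p - 432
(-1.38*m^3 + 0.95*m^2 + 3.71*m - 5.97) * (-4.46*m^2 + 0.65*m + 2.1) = 6.1548*m^5 - 5.134*m^4 - 18.8271*m^3 + 31.0327*m^2 + 3.9105*m - 12.537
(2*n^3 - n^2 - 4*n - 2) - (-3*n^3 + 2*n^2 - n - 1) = 5*n^3 - 3*n^2 - 3*n - 1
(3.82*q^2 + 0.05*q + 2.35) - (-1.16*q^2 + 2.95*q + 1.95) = 4.98*q^2 - 2.9*q + 0.4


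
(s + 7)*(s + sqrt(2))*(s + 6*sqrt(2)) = s^3 + 7*s^2 + 7*sqrt(2)*s^2 + 12*s + 49*sqrt(2)*s + 84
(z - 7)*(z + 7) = z^2 - 49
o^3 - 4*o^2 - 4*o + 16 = (o - 4)*(o - 2)*(o + 2)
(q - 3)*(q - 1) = q^2 - 4*q + 3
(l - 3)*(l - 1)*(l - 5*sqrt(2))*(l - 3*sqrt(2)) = l^4 - 8*sqrt(2)*l^3 - 4*l^3 + 33*l^2 + 32*sqrt(2)*l^2 - 120*l - 24*sqrt(2)*l + 90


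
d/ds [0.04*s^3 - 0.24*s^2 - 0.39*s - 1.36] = 0.12*s^2 - 0.48*s - 0.39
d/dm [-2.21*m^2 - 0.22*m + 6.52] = -4.42*m - 0.22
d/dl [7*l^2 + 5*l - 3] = 14*l + 5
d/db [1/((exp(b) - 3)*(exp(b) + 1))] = 2*(1 - exp(b))*exp(b)/(exp(4*b) - 4*exp(3*b) - 2*exp(2*b) + 12*exp(b) + 9)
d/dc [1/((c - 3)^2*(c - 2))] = ((2 - c)*(c - 3) - 2*(c - 2)^2)/((c - 3)^3*(c - 2)^3)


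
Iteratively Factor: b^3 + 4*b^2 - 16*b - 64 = (b + 4)*(b^2 - 16) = (b - 4)*(b + 4)*(b + 4)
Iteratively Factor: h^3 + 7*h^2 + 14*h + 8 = (h + 1)*(h^2 + 6*h + 8) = (h + 1)*(h + 2)*(h + 4)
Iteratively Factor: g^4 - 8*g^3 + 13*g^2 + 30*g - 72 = (g - 3)*(g^3 - 5*g^2 - 2*g + 24) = (g - 3)*(g + 2)*(g^2 - 7*g + 12) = (g - 4)*(g - 3)*(g + 2)*(g - 3)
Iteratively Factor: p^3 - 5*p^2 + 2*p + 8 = (p - 2)*(p^2 - 3*p - 4) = (p - 2)*(p + 1)*(p - 4)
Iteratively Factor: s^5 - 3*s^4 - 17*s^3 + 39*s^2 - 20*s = (s - 1)*(s^4 - 2*s^3 - 19*s^2 + 20*s) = s*(s - 1)*(s^3 - 2*s^2 - 19*s + 20) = s*(s - 1)*(s + 4)*(s^2 - 6*s + 5) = s*(s - 1)^2*(s + 4)*(s - 5)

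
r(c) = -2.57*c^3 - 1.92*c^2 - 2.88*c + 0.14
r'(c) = -7.71*c^2 - 3.84*c - 2.88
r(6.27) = -726.88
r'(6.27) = -330.06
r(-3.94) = 138.87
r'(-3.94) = -107.44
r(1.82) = -26.95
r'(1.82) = -35.41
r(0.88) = -5.63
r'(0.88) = -12.23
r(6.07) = -662.86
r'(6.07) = -310.26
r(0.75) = -4.18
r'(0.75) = -10.10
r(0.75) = -4.18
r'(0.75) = -10.10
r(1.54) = -18.23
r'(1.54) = -27.08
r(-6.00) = 503.42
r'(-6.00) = -257.40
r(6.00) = -641.38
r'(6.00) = -303.48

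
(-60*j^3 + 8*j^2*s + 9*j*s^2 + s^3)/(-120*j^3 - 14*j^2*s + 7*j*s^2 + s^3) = (-2*j + s)/(-4*j + s)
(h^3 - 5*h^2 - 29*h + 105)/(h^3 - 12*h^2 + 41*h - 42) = (h + 5)/(h - 2)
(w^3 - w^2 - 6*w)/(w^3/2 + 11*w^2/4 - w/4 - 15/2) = 4*w*(w - 3)/(2*w^2 + 7*w - 15)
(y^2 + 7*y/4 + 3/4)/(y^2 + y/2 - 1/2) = (4*y + 3)/(2*(2*y - 1))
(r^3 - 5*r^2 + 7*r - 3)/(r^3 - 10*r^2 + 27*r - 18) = (r - 1)/(r - 6)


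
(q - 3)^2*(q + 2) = q^3 - 4*q^2 - 3*q + 18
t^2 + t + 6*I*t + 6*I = (t + 1)*(t + 6*I)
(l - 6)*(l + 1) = l^2 - 5*l - 6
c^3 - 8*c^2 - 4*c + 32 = (c - 8)*(c - 2)*(c + 2)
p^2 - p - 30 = (p - 6)*(p + 5)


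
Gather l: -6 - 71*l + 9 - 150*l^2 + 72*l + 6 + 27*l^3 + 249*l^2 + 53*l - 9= 27*l^3 + 99*l^2 + 54*l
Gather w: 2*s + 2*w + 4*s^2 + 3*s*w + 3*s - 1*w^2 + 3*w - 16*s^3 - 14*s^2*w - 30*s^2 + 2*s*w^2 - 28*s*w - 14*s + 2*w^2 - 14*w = -16*s^3 - 26*s^2 - 9*s + w^2*(2*s + 1) + w*(-14*s^2 - 25*s - 9)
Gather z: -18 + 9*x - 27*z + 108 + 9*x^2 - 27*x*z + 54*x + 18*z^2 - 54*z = 9*x^2 + 63*x + 18*z^2 + z*(-27*x - 81) + 90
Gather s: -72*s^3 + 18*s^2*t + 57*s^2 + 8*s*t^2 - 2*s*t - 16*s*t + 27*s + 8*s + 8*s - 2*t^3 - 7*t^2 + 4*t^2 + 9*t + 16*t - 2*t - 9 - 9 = -72*s^3 + s^2*(18*t + 57) + s*(8*t^2 - 18*t + 43) - 2*t^3 - 3*t^2 + 23*t - 18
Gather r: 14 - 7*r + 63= 77 - 7*r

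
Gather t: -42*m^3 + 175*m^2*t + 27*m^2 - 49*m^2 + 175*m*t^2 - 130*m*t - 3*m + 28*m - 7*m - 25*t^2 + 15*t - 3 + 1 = -42*m^3 - 22*m^2 + 18*m + t^2*(175*m - 25) + t*(175*m^2 - 130*m + 15) - 2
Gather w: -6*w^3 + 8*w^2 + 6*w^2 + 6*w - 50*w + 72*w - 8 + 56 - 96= -6*w^3 + 14*w^2 + 28*w - 48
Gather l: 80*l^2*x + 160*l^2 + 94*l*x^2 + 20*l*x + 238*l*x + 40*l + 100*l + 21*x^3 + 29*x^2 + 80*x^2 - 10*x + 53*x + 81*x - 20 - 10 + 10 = l^2*(80*x + 160) + l*(94*x^2 + 258*x + 140) + 21*x^3 + 109*x^2 + 124*x - 20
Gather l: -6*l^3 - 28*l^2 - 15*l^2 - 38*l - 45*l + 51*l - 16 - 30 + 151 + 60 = -6*l^3 - 43*l^2 - 32*l + 165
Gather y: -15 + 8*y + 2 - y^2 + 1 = -y^2 + 8*y - 12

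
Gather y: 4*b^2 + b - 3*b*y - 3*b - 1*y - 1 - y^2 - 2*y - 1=4*b^2 - 2*b - y^2 + y*(-3*b - 3) - 2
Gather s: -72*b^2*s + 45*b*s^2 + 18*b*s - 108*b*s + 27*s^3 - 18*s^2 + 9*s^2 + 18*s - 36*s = 27*s^3 + s^2*(45*b - 9) + s*(-72*b^2 - 90*b - 18)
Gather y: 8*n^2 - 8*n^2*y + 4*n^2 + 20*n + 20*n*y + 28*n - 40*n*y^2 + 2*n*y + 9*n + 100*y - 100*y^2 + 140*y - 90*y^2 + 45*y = 12*n^2 + 57*n + y^2*(-40*n - 190) + y*(-8*n^2 + 22*n + 285)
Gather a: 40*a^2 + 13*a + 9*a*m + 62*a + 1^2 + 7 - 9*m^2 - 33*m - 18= 40*a^2 + a*(9*m + 75) - 9*m^2 - 33*m - 10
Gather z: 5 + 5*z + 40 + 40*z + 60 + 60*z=105*z + 105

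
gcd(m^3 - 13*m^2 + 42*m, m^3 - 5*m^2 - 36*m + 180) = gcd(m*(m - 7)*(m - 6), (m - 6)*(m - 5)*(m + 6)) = m - 6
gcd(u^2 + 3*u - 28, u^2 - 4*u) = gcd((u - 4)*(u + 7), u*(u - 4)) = u - 4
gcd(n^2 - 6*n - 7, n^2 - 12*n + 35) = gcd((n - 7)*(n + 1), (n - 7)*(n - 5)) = n - 7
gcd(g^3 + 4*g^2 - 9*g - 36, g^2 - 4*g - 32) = g + 4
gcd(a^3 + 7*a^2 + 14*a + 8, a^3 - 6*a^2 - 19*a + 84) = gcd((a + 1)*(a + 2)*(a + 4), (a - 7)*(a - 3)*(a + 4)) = a + 4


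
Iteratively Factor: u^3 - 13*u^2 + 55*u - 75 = (u - 5)*(u^2 - 8*u + 15) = (u - 5)*(u - 3)*(u - 5)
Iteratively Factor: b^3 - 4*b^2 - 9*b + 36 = (b + 3)*(b^2 - 7*b + 12) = (b - 4)*(b + 3)*(b - 3)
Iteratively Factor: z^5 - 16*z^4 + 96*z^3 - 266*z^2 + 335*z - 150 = (z - 2)*(z^4 - 14*z^3 + 68*z^2 - 130*z + 75) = (z - 5)*(z - 2)*(z^3 - 9*z^2 + 23*z - 15) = (z - 5)*(z - 2)*(z - 1)*(z^2 - 8*z + 15) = (z - 5)*(z - 3)*(z - 2)*(z - 1)*(z - 5)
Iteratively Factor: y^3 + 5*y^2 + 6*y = (y + 2)*(y^2 + 3*y) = y*(y + 2)*(y + 3)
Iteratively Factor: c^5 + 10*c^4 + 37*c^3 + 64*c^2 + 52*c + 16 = (c + 1)*(c^4 + 9*c^3 + 28*c^2 + 36*c + 16) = (c + 1)*(c + 2)*(c^3 + 7*c^2 + 14*c + 8) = (c + 1)*(c + 2)*(c + 4)*(c^2 + 3*c + 2) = (c + 1)^2*(c + 2)*(c + 4)*(c + 2)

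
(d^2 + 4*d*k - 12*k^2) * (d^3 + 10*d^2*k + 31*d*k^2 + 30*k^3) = d^5 + 14*d^4*k + 59*d^3*k^2 + 34*d^2*k^3 - 252*d*k^4 - 360*k^5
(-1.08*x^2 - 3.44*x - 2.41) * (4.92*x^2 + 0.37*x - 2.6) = -5.3136*x^4 - 17.3244*x^3 - 10.322*x^2 + 8.0523*x + 6.266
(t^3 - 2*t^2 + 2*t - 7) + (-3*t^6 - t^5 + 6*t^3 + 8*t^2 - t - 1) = -3*t^6 - t^5 + 7*t^3 + 6*t^2 + t - 8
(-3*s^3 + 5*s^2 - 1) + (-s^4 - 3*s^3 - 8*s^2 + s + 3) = -s^4 - 6*s^3 - 3*s^2 + s + 2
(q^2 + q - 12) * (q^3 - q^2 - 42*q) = q^5 - 55*q^3 - 30*q^2 + 504*q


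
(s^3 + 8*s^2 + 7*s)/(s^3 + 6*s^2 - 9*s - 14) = s/(s - 2)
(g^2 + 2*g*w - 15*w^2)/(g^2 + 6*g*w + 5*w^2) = (g - 3*w)/(g + w)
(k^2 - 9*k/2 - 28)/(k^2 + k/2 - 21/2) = (k - 8)/(k - 3)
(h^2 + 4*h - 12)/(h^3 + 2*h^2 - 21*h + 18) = (h - 2)/(h^2 - 4*h + 3)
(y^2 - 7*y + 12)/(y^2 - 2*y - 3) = (y - 4)/(y + 1)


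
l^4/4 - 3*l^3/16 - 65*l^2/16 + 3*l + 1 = (l/4 + 1)*(l - 4)*(l - 1)*(l + 1/4)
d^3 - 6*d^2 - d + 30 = (d - 5)*(d - 3)*(d + 2)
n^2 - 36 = (n - 6)*(n + 6)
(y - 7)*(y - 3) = y^2 - 10*y + 21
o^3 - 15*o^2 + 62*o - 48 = (o - 8)*(o - 6)*(o - 1)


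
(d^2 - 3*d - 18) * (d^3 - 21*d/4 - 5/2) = d^5 - 3*d^4 - 93*d^3/4 + 53*d^2/4 + 102*d + 45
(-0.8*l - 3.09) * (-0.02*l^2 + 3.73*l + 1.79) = 0.016*l^3 - 2.9222*l^2 - 12.9577*l - 5.5311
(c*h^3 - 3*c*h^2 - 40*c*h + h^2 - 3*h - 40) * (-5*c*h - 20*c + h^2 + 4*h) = -5*c^2*h^4 - 5*c^2*h^3 + 260*c^2*h^2 + 800*c^2*h + c*h^5 + c*h^4 - 57*c*h^3 - 165*c*h^2 + 260*c*h + 800*c + h^4 + h^3 - 52*h^2 - 160*h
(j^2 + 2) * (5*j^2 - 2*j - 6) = 5*j^4 - 2*j^3 + 4*j^2 - 4*j - 12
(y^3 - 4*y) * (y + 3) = y^4 + 3*y^3 - 4*y^2 - 12*y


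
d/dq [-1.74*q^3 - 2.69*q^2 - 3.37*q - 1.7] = -5.22*q^2 - 5.38*q - 3.37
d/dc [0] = 0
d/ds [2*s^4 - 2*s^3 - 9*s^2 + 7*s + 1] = 8*s^3 - 6*s^2 - 18*s + 7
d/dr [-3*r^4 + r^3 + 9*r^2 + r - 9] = -12*r^3 + 3*r^2 + 18*r + 1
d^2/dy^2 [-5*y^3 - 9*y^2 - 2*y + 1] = -30*y - 18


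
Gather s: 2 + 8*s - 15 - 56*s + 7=-48*s - 6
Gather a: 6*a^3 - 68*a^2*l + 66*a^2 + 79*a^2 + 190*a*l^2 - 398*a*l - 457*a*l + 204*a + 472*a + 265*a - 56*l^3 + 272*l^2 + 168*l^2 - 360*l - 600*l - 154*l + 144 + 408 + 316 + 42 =6*a^3 + a^2*(145 - 68*l) + a*(190*l^2 - 855*l + 941) - 56*l^3 + 440*l^2 - 1114*l + 910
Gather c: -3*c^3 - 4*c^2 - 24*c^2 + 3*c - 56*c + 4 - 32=-3*c^3 - 28*c^2 - 53*c - 28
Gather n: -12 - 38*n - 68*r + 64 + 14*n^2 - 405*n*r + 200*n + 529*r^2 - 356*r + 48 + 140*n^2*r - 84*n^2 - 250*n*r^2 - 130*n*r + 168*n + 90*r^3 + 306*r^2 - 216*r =n^2*(140*r - 70) + n*(-250*r^2 - 535*r + 330) + 90*r^3 + 835*r^2 - 640*r + 100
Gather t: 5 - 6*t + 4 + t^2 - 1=t^2 - 6*t + 8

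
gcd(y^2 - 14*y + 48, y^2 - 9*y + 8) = y - 8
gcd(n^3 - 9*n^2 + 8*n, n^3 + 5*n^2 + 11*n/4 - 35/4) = n - 1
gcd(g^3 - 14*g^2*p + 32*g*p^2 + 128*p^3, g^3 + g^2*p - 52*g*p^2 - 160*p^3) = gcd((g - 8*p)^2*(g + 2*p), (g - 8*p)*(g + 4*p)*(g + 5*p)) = -g + 8*p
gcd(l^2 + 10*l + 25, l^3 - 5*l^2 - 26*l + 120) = l + 5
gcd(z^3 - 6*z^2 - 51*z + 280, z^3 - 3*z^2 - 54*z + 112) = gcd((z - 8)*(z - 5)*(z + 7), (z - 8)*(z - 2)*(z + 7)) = z^2 - z - 56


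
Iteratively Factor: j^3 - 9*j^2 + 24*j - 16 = (j - 4)*(j^2 - 5*j + 4) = (j - 4)^2*(j - 1)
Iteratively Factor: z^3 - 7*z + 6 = (z - 2)*(z^2 + 2*z - 3) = (z - 2)*(z - 1)*(z + 3)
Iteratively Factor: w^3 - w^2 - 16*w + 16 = (w + 4)*(w^2 - 5*w + 4) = (w - 4)*(w + 4)*(w - 1)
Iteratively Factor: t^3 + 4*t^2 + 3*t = (t + 1)*(t^2 + 3*t) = t*(t + 1)*(t + 3)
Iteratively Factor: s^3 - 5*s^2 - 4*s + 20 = (s + 2)*(s^2 - 7*s + 10) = (s - 5)*(s + 2)*(s - 2)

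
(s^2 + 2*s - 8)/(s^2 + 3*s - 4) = (s - 2)/(s - 1)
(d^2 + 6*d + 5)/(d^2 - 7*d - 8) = (d + 5)/(d - 8)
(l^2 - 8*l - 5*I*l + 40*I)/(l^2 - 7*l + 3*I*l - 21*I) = (l^2 - l*(8 + 5*I) + 40*I)/(l^2 + l*(-7 + 3*I) - 21*I)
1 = 1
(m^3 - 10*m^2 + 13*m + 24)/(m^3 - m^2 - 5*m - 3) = (m - 8)/(m + 1)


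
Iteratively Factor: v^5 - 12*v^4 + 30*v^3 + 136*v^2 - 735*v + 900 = (v + 4)*(v^4 - 16*v^3 + 94*v^2 - 240*v + 225) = (v - 3)*(v + 4)*(v^3 - 13*v^2 + 55*v - 75) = (v - 5)*(v - 3)*(v + 4)*(v^2 - 8*v + 15) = (v - 5)*(v - 3)^2*(v + 4)*(v - 5)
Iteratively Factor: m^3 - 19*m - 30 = (m + 3)*(m^2 - 3*m - 10) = (m + 2)*(m + 3)*(m - 5)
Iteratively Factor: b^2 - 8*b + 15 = (b - 5)*(b - 3)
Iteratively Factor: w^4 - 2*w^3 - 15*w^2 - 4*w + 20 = (w + 2)*(w^3 - 4*w^2 - 7*w + 10) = (w + 2)^2*(w^2 - 6*w + 5) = (w - 1)*(w + 2)^2*(w - 5)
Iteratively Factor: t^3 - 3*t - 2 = (t + 1)*(t^2 - t - 2) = (t + 1)^2*(t - 2)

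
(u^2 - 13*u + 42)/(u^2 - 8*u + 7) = (u - 6)/(u - 1)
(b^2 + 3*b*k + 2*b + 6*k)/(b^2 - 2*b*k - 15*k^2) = (b + 2)/(b - 5*k)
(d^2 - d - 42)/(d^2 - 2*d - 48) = (d - 7)/(d - 8)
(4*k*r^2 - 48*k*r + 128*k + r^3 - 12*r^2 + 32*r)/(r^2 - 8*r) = 4*k - 16*k/r + r - 4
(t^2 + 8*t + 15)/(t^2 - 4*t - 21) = (t + 5)/(t - 7)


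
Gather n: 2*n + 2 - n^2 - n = -n^2 + n + 2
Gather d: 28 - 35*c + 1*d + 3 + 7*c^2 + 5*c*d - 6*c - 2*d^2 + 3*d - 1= 7*c^2 - 41*c - 2*d^2 + d*(5*c + 4) + 30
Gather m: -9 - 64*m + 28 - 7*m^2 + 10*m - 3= -7*m^2 - 54*m + 16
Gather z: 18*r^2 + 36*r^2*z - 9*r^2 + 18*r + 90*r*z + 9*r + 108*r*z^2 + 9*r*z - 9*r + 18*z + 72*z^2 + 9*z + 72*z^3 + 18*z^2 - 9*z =9*r^2 + 18*r + 72*z^3 + z^2*(108*r + 90) + z*(36*r^2 + 99*r + 18)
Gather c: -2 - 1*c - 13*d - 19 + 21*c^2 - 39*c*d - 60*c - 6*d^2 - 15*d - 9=21*c^2 + c*(-39*d - 61) - 6*d^2 - 28*d - 30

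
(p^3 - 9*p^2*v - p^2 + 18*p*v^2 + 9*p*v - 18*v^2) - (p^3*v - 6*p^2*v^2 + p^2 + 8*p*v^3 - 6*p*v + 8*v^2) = -p^3*v + p^3 + 6*p^2*v^2 - 9*p^2*v - 2*p^2 - 8*p*v^3 + 18*p*v^2 + 15*p*v - 26*v^2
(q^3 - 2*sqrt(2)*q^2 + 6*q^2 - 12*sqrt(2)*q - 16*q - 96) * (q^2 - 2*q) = q^5 - 2*sqrt(2)*q^4 + 4*q^4 - 28*q^3 - 8*sqrt(2)*q^3 - 64*q^2 + 24*sqrt(2)*q^2 + 192*q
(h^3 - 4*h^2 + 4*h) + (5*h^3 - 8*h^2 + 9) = 6*h^3 - 12*h^2 + 4*h + 9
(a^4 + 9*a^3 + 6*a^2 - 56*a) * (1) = a^4 + 9*a^3 + 6*a^2 - 56*a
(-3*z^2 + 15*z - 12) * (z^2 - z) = -3*z^4 + 18*z^3 - 27*z^2 + 12*z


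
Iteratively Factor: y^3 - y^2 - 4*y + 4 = (y + 2)*(y^2 - 3*y + 2) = (y - 1)*(y + 2)*(y - 2)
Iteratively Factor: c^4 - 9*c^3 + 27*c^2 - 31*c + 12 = (c - 1)*(c^3 - 8*c^2 + 19*c - 12) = (c - 3)*(c - 1)*(c^2 - 5*c + 4) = (c - 3)*(c - 1)^2*(c - 4)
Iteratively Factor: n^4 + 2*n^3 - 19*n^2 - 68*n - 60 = (n - 5)*(n^3 + 7*n^2 + 16*n + 12) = (n - 5)*(n + 2)*(n^2 + 5*n + 6) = (n - 5)*(n + 2)*(n + 3)*(n + 2)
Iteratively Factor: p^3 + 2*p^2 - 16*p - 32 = (p + 4)*(p^2 - 2*p - 8) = (p + 2)*(p + 4)*(p - 4)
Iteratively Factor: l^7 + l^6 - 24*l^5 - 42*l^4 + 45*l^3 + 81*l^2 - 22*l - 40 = (l - 1)*(l^6 + 2*l^5 - 22*l^4 - 64*l^3 - 19*l^2 + 62*l + 40) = (l - 1)*(l + 2)*(l^5 - 22*l^3 - 20*l^2 + 21*l + 20) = (l - 1)*(l + 1)*(l + 2)*(l^4 - l^3 - 21*l^2 + l + 20) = (l - 1)^2*(l + 1)*(l + 2)*(l^3 - 21*l - 20) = (l - 5)*(l - 1)^2*(l + 1)*(l + 2)*(l^2 + 5*l + 4) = (l - 5)*(l - 1)^2*(l + 1)*(l + 2)*(l + 4)*(l + 1)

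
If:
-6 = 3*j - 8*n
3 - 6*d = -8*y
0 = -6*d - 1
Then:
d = -1/6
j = 8*n/3 - 2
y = -1/2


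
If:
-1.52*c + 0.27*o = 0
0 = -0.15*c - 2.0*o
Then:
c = 0.00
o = 0.00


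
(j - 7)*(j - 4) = j^2 - 11*j + 28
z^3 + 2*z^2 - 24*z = z*(z - 4)*(z + 6)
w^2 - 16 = (w - 4)*(w + 4)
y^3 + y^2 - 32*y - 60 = (y - 6)*(y + 2)*(y + 5)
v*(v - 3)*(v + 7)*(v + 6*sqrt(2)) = v^4 + 4*v^3 + 6*sqrt(2)*v^3 - 21*v^2 + 24*sqrt(2)*v^2 - 126*sqrt(2)*v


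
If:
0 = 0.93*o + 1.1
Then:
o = -1.18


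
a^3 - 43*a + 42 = (a - 6)*(a - 1)*(a + 7)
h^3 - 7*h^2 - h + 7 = (h - 7)*(h - 1)*(h + 1)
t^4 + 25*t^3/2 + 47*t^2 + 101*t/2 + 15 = (t + 1/2)*(t + 1)*(t + 5)*(t + 6)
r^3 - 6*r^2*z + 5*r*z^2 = r*(r - 5*z)*(r - z)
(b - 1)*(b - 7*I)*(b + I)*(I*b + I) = I*b^4 + 6*b^3 + 6*I*b^2 - 6*b - 7*I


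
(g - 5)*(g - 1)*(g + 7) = g^3 + g^2 - 37*g + 35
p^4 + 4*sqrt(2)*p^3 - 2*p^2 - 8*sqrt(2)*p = p*(p - sqrt(2))*(p + sqrt(2))*(p + 4*sqrt(2))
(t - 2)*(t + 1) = t^2 - t - 2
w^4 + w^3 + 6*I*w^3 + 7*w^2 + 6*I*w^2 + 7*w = w*(w + 1)*(w - I)*(w + 7*I)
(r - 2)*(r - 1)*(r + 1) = r^3 - 2*r^2 - r + 2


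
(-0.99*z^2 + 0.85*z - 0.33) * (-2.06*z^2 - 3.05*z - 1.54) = 2.0394*z^4 + 1.2685*z^3 - 0.3881*z^2 - 0.3025*z + 0.5082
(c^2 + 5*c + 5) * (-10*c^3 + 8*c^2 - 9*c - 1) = -10*c^5 - 42*c^4 - 19*c^3 - 6*c^2 - 50*c - 5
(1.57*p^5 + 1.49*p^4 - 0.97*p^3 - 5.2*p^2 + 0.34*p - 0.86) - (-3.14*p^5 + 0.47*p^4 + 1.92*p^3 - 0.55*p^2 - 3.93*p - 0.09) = 4.71*p^5 + 1.02*p^4 - 2.89*p^3 - 4.65*p^2 + 4.27*p - 0.77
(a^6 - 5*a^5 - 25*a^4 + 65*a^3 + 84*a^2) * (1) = a^6 - 5*a^5 - 25*a^4 + 65*a^3 + 84*a^2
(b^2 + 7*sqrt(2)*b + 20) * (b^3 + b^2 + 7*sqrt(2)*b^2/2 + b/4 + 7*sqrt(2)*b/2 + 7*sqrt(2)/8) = b^5 + b^4 + 21*sqrt(2)*b^4/2 + 21*sqrt(2)*b^3/2 + 277*b^3/4 + 69*b^2 + 581*sqrt(2)*b^2/8 + 69*b/4 + 70*sqrt(2)*b + 35*sqrt(2)/2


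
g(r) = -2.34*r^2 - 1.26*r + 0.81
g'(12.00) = -57.42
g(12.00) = -351.27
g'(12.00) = -57.42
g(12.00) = -351.27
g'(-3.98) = 17.37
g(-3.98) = -31.24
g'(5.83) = -28.54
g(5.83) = -86.07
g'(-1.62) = 6.32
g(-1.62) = -3.29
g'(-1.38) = 5.20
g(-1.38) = -1.91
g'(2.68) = -13.80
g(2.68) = -19.37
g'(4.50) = -22.32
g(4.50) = -52.24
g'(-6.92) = 31.13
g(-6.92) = -102.52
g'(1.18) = -6.78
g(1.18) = -3.94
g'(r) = -4.68*r - 1.26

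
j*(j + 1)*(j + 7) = j^3 + 8*j^2 + 7*j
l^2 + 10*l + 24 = (l + 4)*(l + 6)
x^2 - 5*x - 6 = (x - 6)*(x + 1)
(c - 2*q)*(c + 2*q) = c^2 - 4*q^2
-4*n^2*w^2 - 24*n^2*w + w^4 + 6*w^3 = w*(-2*n + w)*(2*n + w)*(w + 6)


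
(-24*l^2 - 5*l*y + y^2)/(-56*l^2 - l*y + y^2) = (3*l + y)/(7*l + y)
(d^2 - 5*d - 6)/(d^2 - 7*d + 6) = (d + 1)/(d - 1)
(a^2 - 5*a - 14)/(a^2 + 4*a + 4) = (a - 7)/(a + 2)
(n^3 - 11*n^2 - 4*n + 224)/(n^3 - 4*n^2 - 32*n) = (n - 7)/n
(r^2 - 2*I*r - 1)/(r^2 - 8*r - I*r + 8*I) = (r - I)/(r - 8)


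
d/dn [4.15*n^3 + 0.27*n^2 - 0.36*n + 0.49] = 12.45*n^2 + 0.54*n - 0.36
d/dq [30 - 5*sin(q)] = -5*cos(q)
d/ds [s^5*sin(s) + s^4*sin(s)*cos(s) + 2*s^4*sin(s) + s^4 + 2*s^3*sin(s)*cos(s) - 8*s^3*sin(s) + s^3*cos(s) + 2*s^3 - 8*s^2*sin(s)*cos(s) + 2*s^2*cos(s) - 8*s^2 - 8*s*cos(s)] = s^5*cos(s) + 5*s^4*sin(s) + 2*s^4*cos(s) + s^4*cos(2*s) + 7*s^3*sin(s) + 2*sqrt(2)*s^3*sin(2*s + pi/4) - 8*s^3*cos(s) + 4*s^3 - 26*s^2*sin(s) + 3*s^2*sin(2*s) + 3*s^2*cos(s) - 8*s^2*cos(2*s) + 6*s^2 + 8*s*sin(s) - 8*s*sin(2*s) + 4*s*cos(s) - 16*s - 8*cos(s)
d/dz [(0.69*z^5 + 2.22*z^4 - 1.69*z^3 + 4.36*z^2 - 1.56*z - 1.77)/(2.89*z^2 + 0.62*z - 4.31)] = (5.9823*z^6 + 14.5428*z^5 - 15.6244*z^4 - 40.3684*z^3 + 29.0633*z^2 - 27.3526*z + 7.821)/(8.3521*z^4 + 3.5836*z^3 - 24.5274*z^2 - 5.3444*z + 18.5761)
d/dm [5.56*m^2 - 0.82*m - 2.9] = 11.12*m - 0.82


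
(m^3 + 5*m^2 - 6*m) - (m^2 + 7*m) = m^3 + 4*m^2 - 13*m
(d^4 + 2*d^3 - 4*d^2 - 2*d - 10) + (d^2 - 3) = d^4 + 2*d^3 - 3*d^2 - 2*d - 13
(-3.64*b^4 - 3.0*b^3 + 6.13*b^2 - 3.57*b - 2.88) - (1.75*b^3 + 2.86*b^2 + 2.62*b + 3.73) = -3.64*b^4 - 4.75*b^3 + 3.27*b^2 - 6.19*b - 6.61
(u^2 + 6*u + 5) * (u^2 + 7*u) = u^4 + 13*u^3 + 47*u^2 + 35*u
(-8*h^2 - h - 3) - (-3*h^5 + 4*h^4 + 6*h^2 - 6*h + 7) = 3*h^5 - 4*h^4 - 14*h^2 + 5*h - 10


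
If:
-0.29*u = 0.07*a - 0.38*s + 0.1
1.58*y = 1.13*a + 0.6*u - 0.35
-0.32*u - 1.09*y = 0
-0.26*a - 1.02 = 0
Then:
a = -3.92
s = 2.97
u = 4.50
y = -1.32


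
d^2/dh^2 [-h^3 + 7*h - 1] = -6*h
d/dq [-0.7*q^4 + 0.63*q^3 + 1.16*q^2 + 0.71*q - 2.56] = -2.8*q^3 + 1.89*q^2 + 2.32*q + 0.71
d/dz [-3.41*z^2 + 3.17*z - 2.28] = 3.17 - 6.82*z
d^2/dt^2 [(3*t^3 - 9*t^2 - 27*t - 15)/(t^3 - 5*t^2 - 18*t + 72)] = 6*(2*t^6 + 27*t^5 - 489*t^4 + 2279*t^3 - 3345*t^2 + 5562*t - 30636)/(t^9 - 15*t^8 + 21*t^7 + 631*t^6 - 2538*t^5 - 7236*t^4 + 48600*t^3 - 7776*t^2 - 279936*t + 373248)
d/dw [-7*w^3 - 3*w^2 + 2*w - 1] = -21*w^2 - 6*w + 2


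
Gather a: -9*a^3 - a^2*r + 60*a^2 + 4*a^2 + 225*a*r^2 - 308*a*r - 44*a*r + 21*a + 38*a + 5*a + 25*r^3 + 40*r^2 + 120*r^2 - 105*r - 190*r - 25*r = -9*a^3 + a^2*(64 - r) + a*(225*r^2 - 352*r + 64) + 25*r^3 + 160*r^2 - 320*r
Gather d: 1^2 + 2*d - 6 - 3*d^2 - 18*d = -3*d^2 - 16*d - 5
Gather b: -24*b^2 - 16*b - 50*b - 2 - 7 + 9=-24*b^2 - 66*b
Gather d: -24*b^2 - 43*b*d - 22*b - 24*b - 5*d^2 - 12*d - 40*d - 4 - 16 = -24*b^2 - 46*b - 5*d^2 + d*(-43*b - 52) - 20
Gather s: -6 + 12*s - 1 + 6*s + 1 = 18*s - 6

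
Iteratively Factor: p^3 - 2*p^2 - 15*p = (p + 3)*(p^2 - 5*p) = (p - 5)*(p + 3)*(p)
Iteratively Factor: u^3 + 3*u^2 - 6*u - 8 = (u + 4)*(u^2 - u - 2) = (u + 1)*(u + 4)*(u - 2)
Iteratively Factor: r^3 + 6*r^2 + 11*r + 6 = (r + 3)*(r^2 + 3*r + 2) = (r + 1)*(r + 3)*(r + 2)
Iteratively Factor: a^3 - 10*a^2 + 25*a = (a - 5)*(a^2 - 5*a) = (a - 5)^2*(a)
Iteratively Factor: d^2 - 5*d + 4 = (d - 1)*(d - 4)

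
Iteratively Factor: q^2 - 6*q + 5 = (q - 1)*(q - 5)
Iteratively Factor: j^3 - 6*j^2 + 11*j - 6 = (j - 1)*(j^2 - 5*j + 6) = (j - 2)*(j - 1)*(j - 3)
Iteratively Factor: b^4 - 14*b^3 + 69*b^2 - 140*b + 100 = (b - 2)*(b^3 - 12*b^2 + 45*b - 50) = (b - 2)^2*(b^2 - 10*b + 25) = (b - 5)*(b - 2)^2*(b - 5)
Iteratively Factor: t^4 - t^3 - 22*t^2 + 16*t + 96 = (t - 4)*(t^3 + 3*t^2 - 10*t - 24) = (t - 4)*(t + 4)*(t^2 - t - 6) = (t - 4)*(t - 3)*(t + 4)*(t + 2)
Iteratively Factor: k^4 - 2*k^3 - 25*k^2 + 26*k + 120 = (k - 3)*(k^3 + k^2 - 22*k - 40) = (k - 3)*(k + 4)*(k^2 - 3*k - 10) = (k - 5)*(k - 3)*(k + 4)*(k + 2)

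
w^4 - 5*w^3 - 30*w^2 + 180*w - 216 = (w - 6)*(w - 3)*(w - 2)*(w + 6)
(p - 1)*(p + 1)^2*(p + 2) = p^4 + 3*p^3 + p^2 - 3*p - 2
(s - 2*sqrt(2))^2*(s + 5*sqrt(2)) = s^3 + sqrt(2)*s^2 - 32*s + 40*sqrt(2)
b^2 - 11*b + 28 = (b - 7)*(b - 4)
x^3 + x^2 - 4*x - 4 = (x - 2)*(x + 1)*(x + 2)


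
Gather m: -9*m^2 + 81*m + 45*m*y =-9*m^2 + m*(45*y + 81)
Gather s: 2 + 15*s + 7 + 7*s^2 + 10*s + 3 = 7*s^2 + 25*s + 12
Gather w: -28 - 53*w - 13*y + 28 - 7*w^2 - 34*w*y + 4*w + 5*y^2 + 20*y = -7*w^2 + w*(-34*y - 49) + 5*y^2 + 7*y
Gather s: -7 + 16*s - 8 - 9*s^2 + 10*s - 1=-9*s^2 + 26*s - 16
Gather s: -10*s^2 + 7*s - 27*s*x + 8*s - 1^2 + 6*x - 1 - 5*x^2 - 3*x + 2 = -10*s^2 + s*(15 - 27*x) - 5*x^2 + 3*x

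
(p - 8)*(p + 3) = p^2 - 5*p - 24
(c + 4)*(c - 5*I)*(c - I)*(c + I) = c^4 + 4*c^3 - 5*I*c^3 + c^2 - 20*I*c^2 + 4*c - 5*I*c - 20*I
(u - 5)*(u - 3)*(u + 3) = u^3 - 5*u^2 - 9*u + 45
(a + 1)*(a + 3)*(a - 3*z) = a^3 - 3*a^2*z + 4*a^2 - 12*a*z + 3*a - 9*z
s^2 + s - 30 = (s - 5)*(s + 6)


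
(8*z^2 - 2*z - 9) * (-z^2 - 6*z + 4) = -8*z^4 - 46*z^3 + 53*z^2 + 46*z - 36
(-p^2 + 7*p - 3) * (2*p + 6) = -2*p^3 + 8*p^2 + 36*p - 18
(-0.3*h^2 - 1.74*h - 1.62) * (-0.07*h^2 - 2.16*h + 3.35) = 0.021*h^4 + 0.7698*h^3 + 2.8668*h^2 - 2.3298*h - 5.427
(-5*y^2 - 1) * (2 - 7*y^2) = 35*y^4 - 3*y^2 - 2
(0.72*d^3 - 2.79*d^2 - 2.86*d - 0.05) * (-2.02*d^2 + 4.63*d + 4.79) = -1.4544*d^5 + 8.9694*d^4 - 3.6917*d^3 - 26.5049*d^2 - 13.9309*d - 0.2395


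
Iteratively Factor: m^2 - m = (m)*(m - 1)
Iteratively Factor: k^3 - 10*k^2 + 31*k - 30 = (k - 2)*(k^2 - 8*k + 15) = (k - 3)*(k - 2)*(k - 5)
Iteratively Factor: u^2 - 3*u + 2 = (u - 2)*(u - 1)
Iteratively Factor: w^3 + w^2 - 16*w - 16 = (w - 4)*(w^2 + 5*w + 4) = (w - 4)*(w + 1)*(w + 4)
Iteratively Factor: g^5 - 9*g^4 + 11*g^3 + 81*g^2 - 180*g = (g + 3)*(g^4 - 12*g^3 + 47*g^2 - 60*g) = g*(g + 3)*(g^3 - 12*g^2 + 47*g - 60) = g*(g - 3)*(g + 3)*(g^2 - 9*g + 20) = g*(g - 4)*(g - 3)*(g + 3)*(g - 5)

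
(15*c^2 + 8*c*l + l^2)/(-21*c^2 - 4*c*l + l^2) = (-5*c - l)/(7*c - l)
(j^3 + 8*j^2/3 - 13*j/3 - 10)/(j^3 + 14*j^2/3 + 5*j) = (j - 2)/j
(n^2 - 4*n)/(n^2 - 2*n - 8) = n/(n + 2)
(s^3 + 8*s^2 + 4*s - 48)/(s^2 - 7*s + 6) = (s^3 + 8*s^2 + 4*s - 48)/(s^2 - 7*s + 6)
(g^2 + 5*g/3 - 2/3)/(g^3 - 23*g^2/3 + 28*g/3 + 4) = (3*g^2 + 5*g - 2)/(3*g^3 - 23*g^2 + 28*g + 12)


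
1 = 1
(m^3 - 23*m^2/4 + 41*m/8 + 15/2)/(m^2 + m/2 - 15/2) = (m^2 - 13*m/4 - 3)/(m + 3)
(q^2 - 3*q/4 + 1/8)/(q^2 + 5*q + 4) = (8*q^2 - 6*q + 1)/(8*(q^2 + 5*q + 4))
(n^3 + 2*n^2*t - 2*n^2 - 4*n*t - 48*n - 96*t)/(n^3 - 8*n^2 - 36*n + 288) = (n + 2*t)/(n - 6)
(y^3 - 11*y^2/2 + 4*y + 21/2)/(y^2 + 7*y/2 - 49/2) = (y^2 - 2*y - 3)/(y + 7)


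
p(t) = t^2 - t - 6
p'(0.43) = -0.14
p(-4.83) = 22.16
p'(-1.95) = -4.90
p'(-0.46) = -1.92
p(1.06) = -5.94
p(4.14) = 7.00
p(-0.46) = -5.33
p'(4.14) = 7.28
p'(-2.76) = -6.52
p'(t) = 2*t - 1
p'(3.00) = 5.00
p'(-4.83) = -10.66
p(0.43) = -6.25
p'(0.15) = -0.70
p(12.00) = 126.00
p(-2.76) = 4.38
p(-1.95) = -0.25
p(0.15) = -6.13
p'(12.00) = 23.00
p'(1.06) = 1.12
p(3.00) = 0.00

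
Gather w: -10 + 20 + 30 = 40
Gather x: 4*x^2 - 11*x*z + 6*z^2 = 4*x^2 - 11*x*z + 6*z^2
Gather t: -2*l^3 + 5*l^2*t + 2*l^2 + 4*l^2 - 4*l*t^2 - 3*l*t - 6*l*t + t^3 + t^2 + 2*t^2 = -2*l^3 + 6*l^2 + t^3 + t^2*(3 - 4*l) + t*(5*l^2 - 9*l)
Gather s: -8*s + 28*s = 20*s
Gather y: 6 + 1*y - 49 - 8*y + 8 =-7*y - 35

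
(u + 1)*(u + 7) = u^2 + 8*u + 7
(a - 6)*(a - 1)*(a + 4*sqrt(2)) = a^3 - 7*a^2 + 4*sqrt(2)*a^2 - 28*sqrt(2)*a + 6*a + 24*sqrt(2)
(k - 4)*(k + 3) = k^2 - k - 12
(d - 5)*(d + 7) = d^2 + 2*d - 35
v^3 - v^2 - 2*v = v*(v - 2)*(v + 1)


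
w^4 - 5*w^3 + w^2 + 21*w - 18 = (w - 3)^2*(w - 1)*(w + 2)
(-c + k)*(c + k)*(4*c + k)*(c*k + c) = -4*c^4*k - 4*c^4 - c^3*k^2 - c^3*k + 4*c^2*k^3 + 4*c^2*k^2 + c*k^4 + c*k^3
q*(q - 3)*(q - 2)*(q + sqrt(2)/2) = q^4 - 5*q^3 + sqrt(2)*q^3/2 - 5*sqrt(2)*q^2/2 + 6*q^2 + 3*sqrt(2)*q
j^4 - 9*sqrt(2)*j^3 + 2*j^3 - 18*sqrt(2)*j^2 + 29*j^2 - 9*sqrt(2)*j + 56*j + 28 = (j + 1)^2*(j - 7*sqrt(2))*(j - 2*sqrt(2))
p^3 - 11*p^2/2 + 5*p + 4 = (p - 4)*(p - 2)*(p + 1/2)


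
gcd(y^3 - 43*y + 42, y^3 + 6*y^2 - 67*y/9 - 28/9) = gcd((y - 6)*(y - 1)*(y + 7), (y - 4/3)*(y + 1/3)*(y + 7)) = y + 7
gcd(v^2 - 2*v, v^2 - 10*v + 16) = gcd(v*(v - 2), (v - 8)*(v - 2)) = v - 2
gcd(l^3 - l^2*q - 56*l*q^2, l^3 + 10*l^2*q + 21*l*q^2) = l^2 + 7*l*q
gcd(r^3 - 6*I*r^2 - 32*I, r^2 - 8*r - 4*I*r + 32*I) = r - 4*I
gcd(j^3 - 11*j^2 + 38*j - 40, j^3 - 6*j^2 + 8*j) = j^2 - 6*j + 8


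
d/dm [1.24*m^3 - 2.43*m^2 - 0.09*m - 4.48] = 3.72*m^2 - 4.86*m - 0.09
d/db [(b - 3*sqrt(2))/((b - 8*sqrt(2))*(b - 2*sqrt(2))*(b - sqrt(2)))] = 2*(-b^3 + 10*sqrt(2)*b^2 - 66*b + 62*sqrt(2))/(b^6 - 22*sqrt(2)*b^5 + 346*b^4 - 1208*sqrt(2)*b^3 + 4112*b^2 - 3328*sqrt(2)*b + 2048)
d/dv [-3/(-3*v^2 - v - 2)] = 3*(-6*v - 1)/(3*v^2 + v + 2)^2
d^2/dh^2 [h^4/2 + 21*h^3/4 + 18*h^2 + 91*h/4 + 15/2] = 6*h^2 + 63*h/2 + 36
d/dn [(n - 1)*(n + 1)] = 2*n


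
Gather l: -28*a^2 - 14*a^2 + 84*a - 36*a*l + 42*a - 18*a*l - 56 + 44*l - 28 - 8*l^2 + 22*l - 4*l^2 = -42*a^2 + 126*a - 12*l^2 + l*(66 - 54*a) - 84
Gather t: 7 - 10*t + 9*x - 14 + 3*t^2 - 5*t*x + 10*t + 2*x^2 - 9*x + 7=3*t^2 - 5*t*x + 2*x^2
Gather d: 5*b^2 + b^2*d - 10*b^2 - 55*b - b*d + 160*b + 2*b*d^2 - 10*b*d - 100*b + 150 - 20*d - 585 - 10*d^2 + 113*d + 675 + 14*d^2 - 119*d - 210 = -5*b^2 + 5*b + d^2*(2*b + 4) + d*(b^2 - 11*b - 26) + 30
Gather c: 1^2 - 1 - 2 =-2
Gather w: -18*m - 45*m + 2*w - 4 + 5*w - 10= -63*m + 7*w - 14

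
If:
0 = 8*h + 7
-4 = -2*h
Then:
No Solution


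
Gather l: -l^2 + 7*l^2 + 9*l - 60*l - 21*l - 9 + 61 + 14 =6*l^2 - 72*l + 66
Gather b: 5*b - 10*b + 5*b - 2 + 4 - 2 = 0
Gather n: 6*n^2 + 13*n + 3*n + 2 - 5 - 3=6*n^2 + 16*n - 6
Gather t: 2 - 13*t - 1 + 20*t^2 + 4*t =20*t^2 - 9*t + 1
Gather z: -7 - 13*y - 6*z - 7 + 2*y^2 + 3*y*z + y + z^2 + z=2*y^2 - 12*y + z^2 + z*(3*y - 5) - 14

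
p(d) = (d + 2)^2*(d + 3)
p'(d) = (d + 2)^2 + (d + 3)*(2*d + 4) = (d + 2)*(3*d + 8)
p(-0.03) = 11.53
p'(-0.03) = 15.58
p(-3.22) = -0.33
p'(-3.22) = 2.03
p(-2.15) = 0.02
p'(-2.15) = -0.23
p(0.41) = 19.81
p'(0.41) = 22.24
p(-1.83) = 0.03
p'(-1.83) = 0.43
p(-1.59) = 0.24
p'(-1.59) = 1.32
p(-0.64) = 4.37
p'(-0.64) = 8.27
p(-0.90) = 2.54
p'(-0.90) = 5.83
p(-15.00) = -2028.00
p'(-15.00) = 481.00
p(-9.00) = -294.00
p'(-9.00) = 133.00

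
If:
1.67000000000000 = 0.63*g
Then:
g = 2.65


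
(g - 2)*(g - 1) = g^2 - 3*g + 2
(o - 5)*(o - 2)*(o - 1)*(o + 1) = o^4 - 7*o^3 + 9*o^2 + 7*o - 10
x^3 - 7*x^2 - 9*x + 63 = (x - 7)*(x - 3)*(x + 3)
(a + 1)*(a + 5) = a^2 + 6*a + 5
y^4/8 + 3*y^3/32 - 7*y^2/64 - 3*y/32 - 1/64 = (y/4 + 1/4)*(y/2 + 1/4)*(y - 1)*(y + 1/4)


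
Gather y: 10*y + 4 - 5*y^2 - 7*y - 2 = -5*y^2 + 3*y + 2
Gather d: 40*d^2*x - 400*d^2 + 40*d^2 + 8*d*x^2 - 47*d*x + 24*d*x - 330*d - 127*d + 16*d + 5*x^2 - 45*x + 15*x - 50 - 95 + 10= d^2*(40*x - 360) + d*(8*x^2 - 23*x - 441) + 5*x^2 - 30*x - 135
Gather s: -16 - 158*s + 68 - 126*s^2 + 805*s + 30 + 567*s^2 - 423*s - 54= 441*s^2 + 224*s + 28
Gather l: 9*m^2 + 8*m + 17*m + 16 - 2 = 9*m^2 + 25*m + 14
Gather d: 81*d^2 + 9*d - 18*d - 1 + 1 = 81*d^2 - 9*d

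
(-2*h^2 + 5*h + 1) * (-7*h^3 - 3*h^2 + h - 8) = 14*h^5 - 29*h^4 - 24*h^3 + 18*h^2 - 39*h - 8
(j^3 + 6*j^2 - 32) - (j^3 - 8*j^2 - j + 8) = 14*j^2 + j - 40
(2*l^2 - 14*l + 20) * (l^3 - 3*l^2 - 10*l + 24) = 2*l^5 - 20*l^4 + 42*l^3 + 128*l^2 - 536*l + 480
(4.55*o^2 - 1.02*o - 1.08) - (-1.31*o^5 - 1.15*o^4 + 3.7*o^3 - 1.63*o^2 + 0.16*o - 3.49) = 1.31*o^5 + 1.15*o^4 - 3.7*o^3 + 6.18*o^2 - 1.18*o + 2.41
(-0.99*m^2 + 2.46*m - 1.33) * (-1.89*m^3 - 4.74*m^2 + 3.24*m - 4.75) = 1.8711*m^5 + 0.0432000000000006*m^4 - 12.3543*m^3 + 18.9771*m^2 - 15.9942*m + 6.3175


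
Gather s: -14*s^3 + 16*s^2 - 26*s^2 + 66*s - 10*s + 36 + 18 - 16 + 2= -14*s^3 - 10*s^2 + 56*s + 40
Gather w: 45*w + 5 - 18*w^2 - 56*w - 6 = -18*w^2 - 11*w - 1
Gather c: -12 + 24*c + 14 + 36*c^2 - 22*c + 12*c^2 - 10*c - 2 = 48*c^2 - 8*c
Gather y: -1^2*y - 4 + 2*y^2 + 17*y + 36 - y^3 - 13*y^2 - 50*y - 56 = -y^3 - 11*y^2 - 34*y - 24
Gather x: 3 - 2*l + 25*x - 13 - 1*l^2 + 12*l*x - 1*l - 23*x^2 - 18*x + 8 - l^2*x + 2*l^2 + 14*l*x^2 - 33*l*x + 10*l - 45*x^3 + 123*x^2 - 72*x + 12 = l^2 + 7*l - 45*x^3 + x^2*(14*l + 100) + x*(-l^2 - 21*l - 65) + 10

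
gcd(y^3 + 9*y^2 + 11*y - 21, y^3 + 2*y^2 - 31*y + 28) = y^2 + 6*y - 7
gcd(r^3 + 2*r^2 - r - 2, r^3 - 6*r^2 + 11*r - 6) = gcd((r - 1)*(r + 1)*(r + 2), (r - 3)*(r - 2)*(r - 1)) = r - 1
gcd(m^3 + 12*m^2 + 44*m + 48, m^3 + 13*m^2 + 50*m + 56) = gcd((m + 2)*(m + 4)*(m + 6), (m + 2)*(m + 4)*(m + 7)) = m^2 + 6*m + 8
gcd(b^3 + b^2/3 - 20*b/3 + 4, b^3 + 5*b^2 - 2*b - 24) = b^2 + b - 6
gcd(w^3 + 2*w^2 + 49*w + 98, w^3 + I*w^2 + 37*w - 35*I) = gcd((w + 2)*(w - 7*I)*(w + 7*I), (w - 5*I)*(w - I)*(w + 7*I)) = w + 7*I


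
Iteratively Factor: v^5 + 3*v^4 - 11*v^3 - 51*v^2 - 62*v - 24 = (v - 4)*(v^4 + 7*v^3 + 17*v^2 + 17*v + 6) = (v - 4)*(v + 1)*(v^3 + 6*v^2 + 11*v + 6) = (v - 4)*(v + 1)*(v + 2)*(v^2 + 4*v + 3) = (v - 4)*(v + 1)^2*(v + 2)*(v + 3)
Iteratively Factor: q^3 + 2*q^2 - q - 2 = (q - 1)*(q^2 + 3*q + 2) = (q - 1)*(q + 2)*(q + 1)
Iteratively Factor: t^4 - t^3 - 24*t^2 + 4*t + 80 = (t + 2)*(t^3 - 3*t^2 - 18*t + 40) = (t + 2)*(t + 4)*(t^2 - 7*t + 10) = (t - 5)*(t + 2)*(t + 4)*(t - 2)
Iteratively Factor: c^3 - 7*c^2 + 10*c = (c - 5)*(c^2 - 2*c) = c*(c - 5)*(c - 2)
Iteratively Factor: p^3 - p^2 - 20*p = (p)*(p^2 - p - 20) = p*(p + 4)*(p - 5)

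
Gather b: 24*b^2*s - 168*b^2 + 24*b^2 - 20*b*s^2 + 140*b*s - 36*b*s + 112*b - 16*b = b^2*(24*s - 144) + b*(-20*s^2 + 104*s + 96)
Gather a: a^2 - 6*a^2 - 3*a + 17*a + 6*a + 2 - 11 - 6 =-5*a^2 + 20*a - 15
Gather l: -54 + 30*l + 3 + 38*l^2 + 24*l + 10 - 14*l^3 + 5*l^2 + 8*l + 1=-14*l^3 + 43*l^2 + 62*l - 40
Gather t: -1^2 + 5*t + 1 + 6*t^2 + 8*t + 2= 6*t^2 + 13*t + 2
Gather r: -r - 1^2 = -r - 1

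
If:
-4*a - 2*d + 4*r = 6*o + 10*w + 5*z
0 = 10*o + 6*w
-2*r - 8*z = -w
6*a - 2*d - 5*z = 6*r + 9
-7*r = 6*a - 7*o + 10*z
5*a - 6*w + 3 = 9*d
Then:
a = 10299/4858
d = 14421/4858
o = 3186/2429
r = -435/2429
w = -5310/2429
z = -555/2429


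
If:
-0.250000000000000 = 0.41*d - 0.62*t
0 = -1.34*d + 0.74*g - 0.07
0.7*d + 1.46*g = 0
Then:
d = -0.04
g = 0.02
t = 0.38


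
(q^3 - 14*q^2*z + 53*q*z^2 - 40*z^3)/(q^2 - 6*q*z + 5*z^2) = q - 8*z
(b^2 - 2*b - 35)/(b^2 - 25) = (b - 7)/(b - 5)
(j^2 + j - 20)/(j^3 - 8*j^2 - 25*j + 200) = (j - 4)/(j^2 - 13*j + 40)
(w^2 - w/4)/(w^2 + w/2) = (4*w - 1)/(2*(2*w + 1))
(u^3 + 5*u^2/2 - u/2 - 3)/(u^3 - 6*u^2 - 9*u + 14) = (u + 3/2)/(u - 7)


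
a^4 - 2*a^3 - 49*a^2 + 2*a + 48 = (a - 8)*(a - 1)*(a + 1)*(a + 6)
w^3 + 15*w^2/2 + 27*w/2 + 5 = (w + 1/2)*(w + 2)*(w + 5)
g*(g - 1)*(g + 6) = g^3 + 5*g^2 - 6*g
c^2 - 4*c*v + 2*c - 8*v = (c + 2)*(c - 4*v)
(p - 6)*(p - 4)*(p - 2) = p^3 - 12*p^2 + 44*p - 48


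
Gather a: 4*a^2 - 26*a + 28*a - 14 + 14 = 4*a^2 + 2*a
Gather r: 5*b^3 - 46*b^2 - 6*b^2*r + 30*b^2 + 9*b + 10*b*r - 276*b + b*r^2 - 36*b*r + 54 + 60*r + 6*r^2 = 5*b^3 - 16*b^2 - 267*b + r^2*(b + 6) + r*(-6*b^2 - 26*b + 60) + 54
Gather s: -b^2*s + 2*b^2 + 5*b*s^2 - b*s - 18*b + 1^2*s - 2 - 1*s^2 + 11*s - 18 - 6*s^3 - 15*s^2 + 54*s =2*b^2 - 18*b - 6*s^3 + s^2*(5*b - 16) + s*(-b^2 - b + 66) - 20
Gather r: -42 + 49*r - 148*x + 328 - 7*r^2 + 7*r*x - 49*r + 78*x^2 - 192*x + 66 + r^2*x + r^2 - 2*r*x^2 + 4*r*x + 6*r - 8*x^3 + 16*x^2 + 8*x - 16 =r^2*(x - 6) + r*(-2*x^2 + 11*x + 6) - 8*x^3 + 94*x^2 - 332*x + 336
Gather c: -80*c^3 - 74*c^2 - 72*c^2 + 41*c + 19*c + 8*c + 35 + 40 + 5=-80*c^3 - 146*c^2 + 68*c + 80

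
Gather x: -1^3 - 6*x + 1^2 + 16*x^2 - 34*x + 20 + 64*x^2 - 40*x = 80*x^2 - 80*x + 20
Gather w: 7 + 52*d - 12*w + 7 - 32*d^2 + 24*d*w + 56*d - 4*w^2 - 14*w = -32*d^2 + 108*d - 4*w^2 + w*(24*d - 26) + 14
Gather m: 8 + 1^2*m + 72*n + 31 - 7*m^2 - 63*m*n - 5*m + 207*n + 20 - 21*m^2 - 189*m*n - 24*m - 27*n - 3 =-28*m^2 + m*(-252*n - 28) + 252*n + 56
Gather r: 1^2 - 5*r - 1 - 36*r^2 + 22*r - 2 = -36*r^2 + 17*r - 2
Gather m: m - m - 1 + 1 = 0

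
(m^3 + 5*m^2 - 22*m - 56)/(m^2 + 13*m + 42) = (m^2 - 2*m - 8)/(m + 6)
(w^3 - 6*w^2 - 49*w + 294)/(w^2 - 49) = w - 6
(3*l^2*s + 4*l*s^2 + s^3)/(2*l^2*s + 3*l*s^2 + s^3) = (3*l + s)/(2*l + s)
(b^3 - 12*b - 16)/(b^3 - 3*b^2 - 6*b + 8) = (b + 2)/(b - 1)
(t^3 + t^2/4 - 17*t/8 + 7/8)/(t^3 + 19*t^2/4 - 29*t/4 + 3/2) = (8*t^2 + 10*t - 7)/(2*(4*t^2 + 23*t - 6))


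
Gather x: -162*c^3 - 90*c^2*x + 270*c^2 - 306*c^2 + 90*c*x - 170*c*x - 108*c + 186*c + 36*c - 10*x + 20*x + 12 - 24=-162*c^3 - 36*c^2 + 114*c + x*(-90*c^2 - 80*c + 10) - 12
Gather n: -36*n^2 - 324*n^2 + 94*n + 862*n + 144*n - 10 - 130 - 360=-360*n^2 + 1100*n - 500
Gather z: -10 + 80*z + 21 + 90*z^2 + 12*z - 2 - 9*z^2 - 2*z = 81*z^2 + 90*z + 9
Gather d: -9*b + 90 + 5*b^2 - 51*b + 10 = 5*b^2 - 60*b + 100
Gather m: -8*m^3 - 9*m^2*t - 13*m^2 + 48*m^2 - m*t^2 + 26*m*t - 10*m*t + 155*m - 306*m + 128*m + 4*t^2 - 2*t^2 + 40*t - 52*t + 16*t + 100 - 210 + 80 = -8*m^3 + m^2*(35 - 9*t) + m*(-t^2 + 16*t - 23) + 2*t^2 + 4*t - 30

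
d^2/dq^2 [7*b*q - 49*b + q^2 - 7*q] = 2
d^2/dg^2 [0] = 0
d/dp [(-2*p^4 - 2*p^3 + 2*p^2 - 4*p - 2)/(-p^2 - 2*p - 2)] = 2*(2*p^5 + 7*p^4 + 12*p^3 + 2*p^2 - 6*p + 2)/(p^4 + 4*p^3 + 8*p^2 + 8*p + 4)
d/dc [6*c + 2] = 6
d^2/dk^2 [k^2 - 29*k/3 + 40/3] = 2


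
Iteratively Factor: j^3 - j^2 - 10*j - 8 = (j - 4)*(j^2 + 3*j + 2) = (j - 4)*(j + 1)*(j + 2)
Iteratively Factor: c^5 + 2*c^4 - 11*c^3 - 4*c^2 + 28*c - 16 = (c - 1)*(c^4 + 3*c^3 - 8*c^2 - 12*c + 16) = (c - 1)*(c + 4)*(c^3 - c^2 - 4*c + 4) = (c - 1)*(c + 2)*(c + 4)*(c^2 - 3*c + 2) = (c - 1)^2*(c + 2)*(c + 4)*(c - 2)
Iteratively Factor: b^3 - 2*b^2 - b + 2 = (b - 1)*(b^2 - b - 2) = (b - 1)*(b + 1)*(b - 2)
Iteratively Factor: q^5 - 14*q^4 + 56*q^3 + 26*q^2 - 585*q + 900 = (q + 3)*(q^4 - 17*q^3 + 107*q^2 - 295*q + 300) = (q - 5)*(q + 3)*(q^3 - 12*q^2 + 47*q - 60) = (q - 5)*(q - 3)*(q + 3)*(q^2 - 9*q + 20) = (q - 5)*(q - 4)*(q - 3)*(q + 3)*(q - 5)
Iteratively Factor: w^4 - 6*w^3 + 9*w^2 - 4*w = (w - 4)*(w^3 - 2*w^2 + w) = (w - 4)*(w - 1)*(w^2 - w) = w*(w - 4)*(w - 1)*(w - 1)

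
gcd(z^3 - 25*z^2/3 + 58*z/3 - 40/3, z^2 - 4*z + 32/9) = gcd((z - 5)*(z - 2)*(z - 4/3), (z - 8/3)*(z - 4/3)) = z - 4/3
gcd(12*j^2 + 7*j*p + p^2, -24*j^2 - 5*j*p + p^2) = 3*j + p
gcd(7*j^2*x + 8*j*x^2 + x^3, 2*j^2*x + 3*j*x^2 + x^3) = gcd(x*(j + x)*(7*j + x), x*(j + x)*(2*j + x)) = j*x + x^2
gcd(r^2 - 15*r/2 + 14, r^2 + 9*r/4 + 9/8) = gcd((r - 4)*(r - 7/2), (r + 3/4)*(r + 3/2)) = 1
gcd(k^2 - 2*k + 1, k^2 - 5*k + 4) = k - 1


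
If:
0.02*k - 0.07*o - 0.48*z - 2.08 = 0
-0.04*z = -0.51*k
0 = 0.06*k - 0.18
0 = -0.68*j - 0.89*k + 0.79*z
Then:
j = 40.51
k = 3.00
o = -291.14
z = 38.25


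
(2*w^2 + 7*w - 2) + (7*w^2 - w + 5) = 9*w^2 + 6*w + 3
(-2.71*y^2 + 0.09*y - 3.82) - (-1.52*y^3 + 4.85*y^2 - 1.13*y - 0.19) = 1.52*y^3 - 7.56*y^2 + 1.22*y - 3.63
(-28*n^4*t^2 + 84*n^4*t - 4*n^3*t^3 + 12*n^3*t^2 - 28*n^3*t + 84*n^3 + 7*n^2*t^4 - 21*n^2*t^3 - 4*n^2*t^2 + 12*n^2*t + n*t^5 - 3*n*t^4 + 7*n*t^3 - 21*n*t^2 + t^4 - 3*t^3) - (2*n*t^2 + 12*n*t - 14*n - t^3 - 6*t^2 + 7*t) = -28*n^4*t^2 + 84*n^4*t - 4*n^3*t^3 + 12*n^3*t^2 - 28*n^3*t + 84*n^3 + 7*n^2*t^4 - 21*n^2*t^3 - 4*n^2*t^2 + 12*n^2*t + n*t^5 - 3*n*t^4 + 7*n*t^3 - 23*n*t^2 - 12*n*t + 14*n + t^4 - 2*t^3 + 6*t^2 - 7*t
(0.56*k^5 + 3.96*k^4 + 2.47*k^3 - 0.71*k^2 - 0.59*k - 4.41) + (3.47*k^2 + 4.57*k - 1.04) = 0.56*k^5 + 3.96*k^4 + 2.47*k^3 + 2.76*k^2 + 3.98*k - 5.45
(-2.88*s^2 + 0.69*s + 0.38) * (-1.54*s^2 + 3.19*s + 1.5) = 4.4352*s^4 - 10.2498*s^3 - 2.7041*s^2 + 2.2472*s + 0.57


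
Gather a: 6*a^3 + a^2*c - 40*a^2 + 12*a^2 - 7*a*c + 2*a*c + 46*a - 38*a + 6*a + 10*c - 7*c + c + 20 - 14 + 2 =6*a^3 + a^2*(c - 28) + a*(14 - 5*c) + 4*c + 8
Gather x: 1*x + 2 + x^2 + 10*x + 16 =x^2 + 11*x + 18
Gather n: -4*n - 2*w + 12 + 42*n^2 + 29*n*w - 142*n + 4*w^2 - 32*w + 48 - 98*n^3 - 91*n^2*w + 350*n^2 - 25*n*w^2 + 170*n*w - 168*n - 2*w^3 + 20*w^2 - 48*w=-98*n^3 + n^2*(392 - 91*w) + n*(-25*w^2 + 199*w - 314) - 2*w^3 + 24*w^2 - 82*w + 60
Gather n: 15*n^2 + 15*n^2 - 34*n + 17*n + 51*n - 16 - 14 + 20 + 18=30*n^2 + 34*n + 8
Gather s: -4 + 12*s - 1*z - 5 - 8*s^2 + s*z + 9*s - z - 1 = -8*s^2 + s*(z + 21) - 2*z - 10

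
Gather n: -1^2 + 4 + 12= 15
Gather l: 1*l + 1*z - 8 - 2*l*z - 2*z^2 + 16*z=l*(1 - 2*z) - 2*z^2 + 17*z - 8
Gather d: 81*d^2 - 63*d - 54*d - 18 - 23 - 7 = 81*d^2 - 117*d - 48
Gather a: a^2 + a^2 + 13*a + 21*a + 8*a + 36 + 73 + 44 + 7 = 2*a^2 + 42*a + 160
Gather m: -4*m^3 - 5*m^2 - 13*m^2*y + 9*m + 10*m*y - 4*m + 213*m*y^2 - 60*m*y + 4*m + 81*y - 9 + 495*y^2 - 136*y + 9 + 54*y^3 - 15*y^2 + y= -4*m^3 + m^2*(-13*y - 5) + m*(213*y^2 - 50*y + 9) + 54*y^3 + 480*y^2 - 54*y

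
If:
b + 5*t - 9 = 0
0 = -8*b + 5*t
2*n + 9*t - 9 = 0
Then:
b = 1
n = -27/10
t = 8/5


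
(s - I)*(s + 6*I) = s^2 + 5*I*s + 6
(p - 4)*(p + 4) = p^2 - 16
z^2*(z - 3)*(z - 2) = z^4 - 5*z^3 + 6*z^2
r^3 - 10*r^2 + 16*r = r*(r - 8)*(r - 2)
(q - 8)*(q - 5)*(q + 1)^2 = q^4 - 11*q^3 + 15*q^2 + 67*q + 40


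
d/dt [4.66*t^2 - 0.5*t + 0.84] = 9.32*t - 0.5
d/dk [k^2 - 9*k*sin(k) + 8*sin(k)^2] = -9*k*cos(k) + 2*k - 9*sin(k) + 8*sin(2*k)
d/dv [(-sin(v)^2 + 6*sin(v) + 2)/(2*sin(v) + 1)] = 2*(-sin(v) + cos(v)^2)*cos(v)/(2*sin(v) + 1)^2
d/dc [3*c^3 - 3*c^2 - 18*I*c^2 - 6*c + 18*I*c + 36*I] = 9*c^2 + c*(-6 - 36*I) - 6 + 18*I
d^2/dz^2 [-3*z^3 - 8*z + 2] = -18*z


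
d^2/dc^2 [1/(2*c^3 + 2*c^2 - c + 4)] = 2*(-2*(3*c + 1)*(2*c^3 + 2*c^2 - c + 4) + (6*c^2 + 4*c - 1)^2)/(2*c^3 + 2*c^2 - c + 4)^3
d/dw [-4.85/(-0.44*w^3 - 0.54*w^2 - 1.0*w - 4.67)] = (-6.402*w^2 - 5.238*w - 4.85)/(0.44*w^3 + 0.54*w^2 + 1.0*w + 4.67)^2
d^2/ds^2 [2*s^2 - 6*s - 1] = 4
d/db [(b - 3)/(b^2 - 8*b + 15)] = -1/(b^2 - 10*b + 25)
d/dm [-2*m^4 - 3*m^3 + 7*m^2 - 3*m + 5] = -8*m^3 - 9*m^2 + 14*m - 3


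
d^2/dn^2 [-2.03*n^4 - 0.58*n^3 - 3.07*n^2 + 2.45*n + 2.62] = -24.36*n^2 - 3.48*n - 6.14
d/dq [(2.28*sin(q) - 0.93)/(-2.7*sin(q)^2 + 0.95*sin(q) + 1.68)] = (6.156*sin(q)^2 - 5.022*sin(q) + 4.7139)*cos(q)/(7.29*sin(q)^4 - 5.13*sin(q)^3 - 8.1695*sin(q)^2 + 3.192*sin(q) + 2.8224)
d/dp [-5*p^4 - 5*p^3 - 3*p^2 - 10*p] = -20*p^3 - 15*p^2 - 6*p - 10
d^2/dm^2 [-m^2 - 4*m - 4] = -2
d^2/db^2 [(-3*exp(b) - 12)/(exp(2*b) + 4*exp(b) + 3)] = 3*(-exp(4*b) - 12*exp(3*b) - 30*exp(2*b) - 4*exp(b) + 39)*exp(b)/(exp(6*b) + 12*exp(5*b) + 57*exp(4*b) + 136*exp(3*b) + 171*exp(2*b) + 108*exp(b) + 27)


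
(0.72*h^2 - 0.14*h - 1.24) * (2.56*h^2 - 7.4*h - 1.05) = 1.8432*h^4 - 5.6864*h^3 - 2.8944*h^2 + 9.323*h + 1.302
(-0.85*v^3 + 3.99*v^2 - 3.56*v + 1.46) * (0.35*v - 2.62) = -0.2975*v^4 + 3.6235*v^3 - 11.6998*v^2 + 9.8382*v - 3.8252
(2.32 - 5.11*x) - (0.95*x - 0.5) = 2.82 - 6.06*x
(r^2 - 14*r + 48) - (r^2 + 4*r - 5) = 53 - 18*r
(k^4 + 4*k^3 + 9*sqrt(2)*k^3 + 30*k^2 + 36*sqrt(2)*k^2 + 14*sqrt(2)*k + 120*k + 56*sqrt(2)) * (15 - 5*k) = -5*k^5 - 45*sqrt(2)*k^4 - 5*k^4 - 90*k^3 - 45*sqrt(2)*k^3 - 150*k^2 + 470*sqrt(2)*k^2 - 70*sqrt(2)*k + 1800*k + 840*sqrt(2)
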